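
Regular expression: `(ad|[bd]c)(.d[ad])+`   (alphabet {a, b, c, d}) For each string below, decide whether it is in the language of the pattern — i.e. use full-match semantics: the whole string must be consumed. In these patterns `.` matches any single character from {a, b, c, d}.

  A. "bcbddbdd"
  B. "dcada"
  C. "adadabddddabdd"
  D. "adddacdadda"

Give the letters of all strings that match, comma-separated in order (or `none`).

A, B, C, D

A. "bcbddbdd" → match
B. "dcada" → match
C → match
D. "adddacdadda" → match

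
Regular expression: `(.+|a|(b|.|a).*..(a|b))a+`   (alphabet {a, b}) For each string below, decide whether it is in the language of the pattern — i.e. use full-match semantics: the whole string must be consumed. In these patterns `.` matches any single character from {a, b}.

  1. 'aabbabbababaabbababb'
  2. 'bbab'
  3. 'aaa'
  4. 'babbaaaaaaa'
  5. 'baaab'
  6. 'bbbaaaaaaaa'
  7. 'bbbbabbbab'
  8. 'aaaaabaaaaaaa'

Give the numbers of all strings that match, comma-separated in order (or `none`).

1 → no match — must end with 'a'
2 → no match — must end with 'a'
3 → match
4 → match
5 → no match — must end with 'a'
6 → match
7 → no match — must end with 'a'
8 → match

3, 4, 6, 8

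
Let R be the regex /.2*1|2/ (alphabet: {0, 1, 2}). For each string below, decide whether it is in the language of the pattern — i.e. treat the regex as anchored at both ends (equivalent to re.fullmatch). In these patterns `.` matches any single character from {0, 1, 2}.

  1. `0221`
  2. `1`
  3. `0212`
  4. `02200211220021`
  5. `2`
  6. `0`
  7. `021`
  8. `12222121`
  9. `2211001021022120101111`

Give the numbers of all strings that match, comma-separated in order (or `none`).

1. `0221` → match
2. `1` → no match
3. `0212` → no match
4 → no match
5. `2` → match
6. `0` → no match
7. `021` → match
8. `12222121` → no match
9 → no match

1, 5, 7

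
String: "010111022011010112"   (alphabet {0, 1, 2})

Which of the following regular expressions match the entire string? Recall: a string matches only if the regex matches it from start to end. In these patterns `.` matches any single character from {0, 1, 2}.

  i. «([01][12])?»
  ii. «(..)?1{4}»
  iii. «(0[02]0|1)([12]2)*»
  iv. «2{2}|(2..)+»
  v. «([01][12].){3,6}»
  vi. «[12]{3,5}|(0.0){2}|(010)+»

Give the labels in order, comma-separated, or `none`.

i → no match
ii → no match — must end with "1"
iii → no match
iv → no match — must start with "2"
v → match
vi → no match

v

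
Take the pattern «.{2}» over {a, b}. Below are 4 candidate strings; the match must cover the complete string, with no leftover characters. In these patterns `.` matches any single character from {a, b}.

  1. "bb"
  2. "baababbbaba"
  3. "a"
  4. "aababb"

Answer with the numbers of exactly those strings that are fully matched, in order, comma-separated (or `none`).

1

1. "bb" → match
2. "baababbbaba" → no match
3. "a" → no match
4. "aababb" → no match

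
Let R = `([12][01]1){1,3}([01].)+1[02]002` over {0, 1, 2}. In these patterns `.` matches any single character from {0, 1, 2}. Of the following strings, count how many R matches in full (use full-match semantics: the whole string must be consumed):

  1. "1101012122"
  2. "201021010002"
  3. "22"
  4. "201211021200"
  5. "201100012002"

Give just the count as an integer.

1 → no match — must end with "002"
2 → match
3 → no match — must end with "002"
4 → no match — must end with "002"
5 → match
Total matched: 2

2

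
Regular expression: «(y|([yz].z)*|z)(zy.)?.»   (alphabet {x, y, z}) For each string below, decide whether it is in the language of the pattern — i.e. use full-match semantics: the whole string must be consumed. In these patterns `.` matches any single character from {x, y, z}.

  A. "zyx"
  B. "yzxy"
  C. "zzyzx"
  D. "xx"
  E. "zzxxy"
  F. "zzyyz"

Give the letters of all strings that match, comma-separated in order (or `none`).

A. "zyx" → no match
B. "yzxy" → no match
C. "zzyzx" → match
D. "xx" → no match
E. "zzxxy" → no match
F. "zzyyz" → match

C, F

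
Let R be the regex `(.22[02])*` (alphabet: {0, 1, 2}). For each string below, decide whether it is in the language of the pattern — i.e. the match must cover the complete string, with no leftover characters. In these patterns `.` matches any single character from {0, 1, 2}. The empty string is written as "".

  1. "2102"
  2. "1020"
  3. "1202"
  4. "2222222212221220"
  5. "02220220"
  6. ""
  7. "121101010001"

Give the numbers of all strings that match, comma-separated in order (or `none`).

1 → no match
2 → no match
3 → no match
4 → match
5 → match
6 → match
7 → no match

4, 5, 6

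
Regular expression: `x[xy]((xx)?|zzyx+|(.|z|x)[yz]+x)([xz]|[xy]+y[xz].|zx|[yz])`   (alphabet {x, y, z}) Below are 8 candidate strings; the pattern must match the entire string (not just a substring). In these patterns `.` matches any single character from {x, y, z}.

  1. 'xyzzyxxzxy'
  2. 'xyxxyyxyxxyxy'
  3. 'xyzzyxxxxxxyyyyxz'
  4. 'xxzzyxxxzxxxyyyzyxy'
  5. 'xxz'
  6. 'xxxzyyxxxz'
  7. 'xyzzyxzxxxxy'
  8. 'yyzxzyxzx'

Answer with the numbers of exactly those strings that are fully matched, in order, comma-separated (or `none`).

2, 3, 5

1 → no match
2 → match
3 → match
4 → no match
5 → match
6 → no match
7 → no match
8 → no match — must start with 'x'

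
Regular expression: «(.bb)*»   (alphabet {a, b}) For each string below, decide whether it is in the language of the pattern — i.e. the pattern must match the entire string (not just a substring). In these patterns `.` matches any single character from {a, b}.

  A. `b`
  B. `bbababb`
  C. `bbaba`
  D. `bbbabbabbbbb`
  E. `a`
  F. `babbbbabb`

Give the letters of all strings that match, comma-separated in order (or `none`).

A. `b` → no match
B. `bbababb` → no match
C. `bbaba` → no match
D. `bbbabbabbbbb` → match
E. `a` → no match
F. `babbbbabb` → no match

D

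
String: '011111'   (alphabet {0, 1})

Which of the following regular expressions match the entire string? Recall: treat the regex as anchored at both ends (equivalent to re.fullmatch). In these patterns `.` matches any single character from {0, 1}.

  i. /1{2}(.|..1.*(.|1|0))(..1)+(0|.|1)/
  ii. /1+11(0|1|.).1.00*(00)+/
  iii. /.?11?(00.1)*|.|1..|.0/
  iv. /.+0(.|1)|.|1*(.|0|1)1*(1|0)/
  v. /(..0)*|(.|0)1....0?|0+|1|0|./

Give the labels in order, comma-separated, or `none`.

iv, v

i → no match — must start with '1'
ii → no match — must start with '1'
iii → no match
iv → match
v → match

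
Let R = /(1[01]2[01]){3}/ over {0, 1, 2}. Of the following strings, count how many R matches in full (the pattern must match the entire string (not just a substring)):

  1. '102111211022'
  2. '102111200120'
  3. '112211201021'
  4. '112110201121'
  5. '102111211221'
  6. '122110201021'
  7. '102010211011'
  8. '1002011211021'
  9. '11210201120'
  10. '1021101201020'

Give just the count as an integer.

1. '102111211022' → no match
2. '102111200120' → no match
3. '112211201021' → no match
4. '112110201121' → match
5. '102111211221' → no match
6. '122110201021' → no match
7. '102010211011' → no match
8 → no match
9. '11210201120' → no match
10 → no match
Total matched: 1

1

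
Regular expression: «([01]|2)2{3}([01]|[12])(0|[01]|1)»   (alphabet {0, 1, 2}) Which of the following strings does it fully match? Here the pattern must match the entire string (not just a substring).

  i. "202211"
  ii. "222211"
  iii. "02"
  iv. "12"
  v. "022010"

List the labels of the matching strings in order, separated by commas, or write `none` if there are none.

ii

i → no match
ii → match
iii → no match
iv → no match
v → no match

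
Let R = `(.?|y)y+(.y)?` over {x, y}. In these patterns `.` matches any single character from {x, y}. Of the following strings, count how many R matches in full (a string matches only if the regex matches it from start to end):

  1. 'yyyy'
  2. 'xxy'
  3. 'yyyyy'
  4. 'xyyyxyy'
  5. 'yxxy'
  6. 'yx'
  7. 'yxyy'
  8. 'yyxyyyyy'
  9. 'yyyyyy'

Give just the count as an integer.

3

1 → match
2 → no match
3 → match
4 → no match
5 → no match
6 → no match
7 → no match
8 → no match
9 → match
Total matched: 3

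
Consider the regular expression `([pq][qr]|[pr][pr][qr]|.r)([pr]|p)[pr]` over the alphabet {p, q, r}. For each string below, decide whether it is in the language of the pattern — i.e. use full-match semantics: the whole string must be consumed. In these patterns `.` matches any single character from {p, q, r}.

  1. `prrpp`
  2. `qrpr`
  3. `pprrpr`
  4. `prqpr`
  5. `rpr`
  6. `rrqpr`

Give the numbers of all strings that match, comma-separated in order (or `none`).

1 → match
2 → match
3 → no match
4 → match
5 → no match
6 → match

1, 2, 4, 6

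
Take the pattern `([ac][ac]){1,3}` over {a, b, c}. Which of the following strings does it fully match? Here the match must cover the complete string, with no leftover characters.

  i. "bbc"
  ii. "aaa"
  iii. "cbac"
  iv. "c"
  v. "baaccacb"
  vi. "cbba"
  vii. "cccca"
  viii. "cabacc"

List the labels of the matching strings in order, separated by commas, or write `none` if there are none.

none

i. "bbc" → no match
ii. "aaa" → no match
iii. "cbac" → no match
iv. "c" → no match
v. "baaccacb" → no match
vi. "cbba" → no match
vii. "cccca" → no match
viii. "cabacc" → no match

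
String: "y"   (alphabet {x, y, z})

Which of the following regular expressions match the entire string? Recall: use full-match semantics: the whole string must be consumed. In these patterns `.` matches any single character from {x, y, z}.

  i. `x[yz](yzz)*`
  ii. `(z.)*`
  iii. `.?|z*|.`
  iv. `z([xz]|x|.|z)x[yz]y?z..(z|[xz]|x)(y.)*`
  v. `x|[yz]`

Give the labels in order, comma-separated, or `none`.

i → no match — must start with "x"
ii → no match
iii → match
iv → no match — must start with "z"
v → match

iii, v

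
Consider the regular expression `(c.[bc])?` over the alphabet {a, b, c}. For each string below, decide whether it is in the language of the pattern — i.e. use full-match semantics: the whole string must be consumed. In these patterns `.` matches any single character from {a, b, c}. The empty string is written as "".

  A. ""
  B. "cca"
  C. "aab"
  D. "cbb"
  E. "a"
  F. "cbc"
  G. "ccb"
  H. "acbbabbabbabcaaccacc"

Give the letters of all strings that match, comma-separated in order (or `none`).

A. "" → match
B. "cca" → no match
C. "aab" → no match
D. "cbb" → match
E. "a" → no match
F. "cbc" → match
G. "ccb" → match
H → no match

A, D, F, G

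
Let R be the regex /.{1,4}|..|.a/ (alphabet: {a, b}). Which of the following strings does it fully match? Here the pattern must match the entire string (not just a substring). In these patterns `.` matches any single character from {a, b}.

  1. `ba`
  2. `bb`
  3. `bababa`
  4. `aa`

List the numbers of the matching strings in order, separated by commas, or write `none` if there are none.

1 → match
2 → match
3 → no match
4 → match

1, 2, 4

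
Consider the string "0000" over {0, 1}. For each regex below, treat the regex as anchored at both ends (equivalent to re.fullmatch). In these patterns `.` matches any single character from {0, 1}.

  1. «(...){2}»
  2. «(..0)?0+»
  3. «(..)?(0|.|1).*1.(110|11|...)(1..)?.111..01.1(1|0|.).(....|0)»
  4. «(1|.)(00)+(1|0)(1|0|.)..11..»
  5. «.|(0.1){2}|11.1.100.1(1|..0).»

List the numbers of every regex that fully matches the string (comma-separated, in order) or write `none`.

1 → no match
2 → match
3 → no match
4 → no match
5 → no match

2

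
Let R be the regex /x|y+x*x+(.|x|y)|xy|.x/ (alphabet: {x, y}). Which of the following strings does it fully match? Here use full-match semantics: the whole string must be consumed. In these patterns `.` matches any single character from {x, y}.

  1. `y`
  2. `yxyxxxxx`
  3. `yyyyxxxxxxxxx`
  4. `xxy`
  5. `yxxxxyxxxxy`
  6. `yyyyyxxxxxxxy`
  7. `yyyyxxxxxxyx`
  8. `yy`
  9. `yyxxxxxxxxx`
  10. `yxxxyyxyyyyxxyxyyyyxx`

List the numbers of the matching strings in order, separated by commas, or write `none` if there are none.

1 → no match
2 → no match
3 → match
4 → no match
5 → no match
6 → match
7 → no match
8 → no match
9 → match
10 → no match

3, 6, 9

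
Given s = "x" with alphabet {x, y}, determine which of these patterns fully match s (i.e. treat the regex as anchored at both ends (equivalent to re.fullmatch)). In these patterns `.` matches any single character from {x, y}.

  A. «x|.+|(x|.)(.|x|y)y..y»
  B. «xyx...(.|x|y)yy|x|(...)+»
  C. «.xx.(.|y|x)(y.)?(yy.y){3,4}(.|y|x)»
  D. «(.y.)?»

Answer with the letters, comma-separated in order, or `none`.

A → match
B → match
C → no match
D → no match

A, B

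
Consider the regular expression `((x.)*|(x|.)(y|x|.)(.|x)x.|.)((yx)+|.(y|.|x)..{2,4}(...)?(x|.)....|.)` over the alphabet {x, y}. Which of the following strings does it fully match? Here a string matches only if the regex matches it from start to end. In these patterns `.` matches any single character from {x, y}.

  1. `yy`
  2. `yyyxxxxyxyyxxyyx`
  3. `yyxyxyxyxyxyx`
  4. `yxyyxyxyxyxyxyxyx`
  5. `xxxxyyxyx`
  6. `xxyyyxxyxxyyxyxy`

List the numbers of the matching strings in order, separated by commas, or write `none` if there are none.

1 → match
2 → match
3 → match
4 → no match
5 → match
6 → match

1, 2, 3, 5, 6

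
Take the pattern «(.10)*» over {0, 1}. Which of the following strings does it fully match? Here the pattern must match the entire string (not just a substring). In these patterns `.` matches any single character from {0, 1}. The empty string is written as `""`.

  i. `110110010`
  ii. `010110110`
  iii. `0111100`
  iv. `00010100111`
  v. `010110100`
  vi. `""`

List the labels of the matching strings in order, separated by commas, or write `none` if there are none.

i → match
ii → match
iii → no match
iv → no match
v → no match
vi → match

i, ii, vi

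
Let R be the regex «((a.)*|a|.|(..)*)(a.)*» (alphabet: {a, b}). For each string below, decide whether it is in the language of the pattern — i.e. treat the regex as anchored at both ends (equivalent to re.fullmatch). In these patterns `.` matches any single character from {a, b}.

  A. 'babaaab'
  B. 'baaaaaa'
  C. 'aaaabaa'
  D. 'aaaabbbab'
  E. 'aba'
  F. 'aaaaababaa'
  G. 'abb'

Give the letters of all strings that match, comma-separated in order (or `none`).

A, B, C, F

A → match
B → match
C → match
D → no match
E → no match
F → match
G → no match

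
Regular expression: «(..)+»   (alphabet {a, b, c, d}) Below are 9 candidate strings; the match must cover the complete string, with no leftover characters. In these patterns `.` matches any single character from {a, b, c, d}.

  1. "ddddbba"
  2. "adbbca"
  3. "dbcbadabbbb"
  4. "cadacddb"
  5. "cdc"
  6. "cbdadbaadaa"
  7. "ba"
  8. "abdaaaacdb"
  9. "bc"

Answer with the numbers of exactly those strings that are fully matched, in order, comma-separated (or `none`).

1 → no match
2 → match
3 → no match
4 → match
5 → no match
6 → no match
7 → match
8 → match
9 → match

2, 4, 7, 8, 9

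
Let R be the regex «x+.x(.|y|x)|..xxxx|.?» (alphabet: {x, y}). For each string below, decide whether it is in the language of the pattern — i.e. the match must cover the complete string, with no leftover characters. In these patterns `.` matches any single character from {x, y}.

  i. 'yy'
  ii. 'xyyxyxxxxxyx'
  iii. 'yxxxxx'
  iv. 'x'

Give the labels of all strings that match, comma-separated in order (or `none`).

i → no match
ii → no match
iii → match
iv → match

iii, iv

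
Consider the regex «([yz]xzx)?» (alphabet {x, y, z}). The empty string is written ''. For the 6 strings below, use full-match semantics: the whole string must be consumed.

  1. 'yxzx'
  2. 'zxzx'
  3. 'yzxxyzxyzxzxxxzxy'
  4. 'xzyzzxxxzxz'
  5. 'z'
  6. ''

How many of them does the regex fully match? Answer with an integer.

1 → match
2 → match
3 → no match
4 → no match
5 → no match
6 → match
Total matched: 3

3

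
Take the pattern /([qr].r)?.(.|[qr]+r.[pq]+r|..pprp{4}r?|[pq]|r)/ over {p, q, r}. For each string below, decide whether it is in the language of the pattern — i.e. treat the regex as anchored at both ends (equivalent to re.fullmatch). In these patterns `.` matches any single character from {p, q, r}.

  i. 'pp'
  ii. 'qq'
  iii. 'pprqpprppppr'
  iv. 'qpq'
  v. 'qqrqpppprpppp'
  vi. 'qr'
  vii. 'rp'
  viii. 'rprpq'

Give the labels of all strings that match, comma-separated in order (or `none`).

i. 'pp' → match
ii. 'qq' → match
iii. 'pprqpprppppr' → no match
iv. 'qpq' → no match
v → match
vi. 'qr' → match
vii. 'rp' → match
viii. 'rprpq' → match

i, ii, v, vi, vii, viii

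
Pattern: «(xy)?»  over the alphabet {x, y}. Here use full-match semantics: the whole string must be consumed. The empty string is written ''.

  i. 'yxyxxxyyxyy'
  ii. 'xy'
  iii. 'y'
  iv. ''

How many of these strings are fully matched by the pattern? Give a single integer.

i. 'yxyxxxyyxyy' → no match
ii. 'xy' → match
iii. 'y' → no match
iv. '' → match
Total matched: 2

2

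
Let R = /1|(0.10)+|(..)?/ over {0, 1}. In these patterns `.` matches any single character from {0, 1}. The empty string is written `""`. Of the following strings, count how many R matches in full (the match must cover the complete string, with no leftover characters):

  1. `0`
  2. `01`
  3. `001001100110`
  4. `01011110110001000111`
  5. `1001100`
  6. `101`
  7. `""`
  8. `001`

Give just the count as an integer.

1 → no match
2 → match
3 → match
4 → no match
5 → no match
6 → no match
7 → match
8 → no match
Total matched: 3

3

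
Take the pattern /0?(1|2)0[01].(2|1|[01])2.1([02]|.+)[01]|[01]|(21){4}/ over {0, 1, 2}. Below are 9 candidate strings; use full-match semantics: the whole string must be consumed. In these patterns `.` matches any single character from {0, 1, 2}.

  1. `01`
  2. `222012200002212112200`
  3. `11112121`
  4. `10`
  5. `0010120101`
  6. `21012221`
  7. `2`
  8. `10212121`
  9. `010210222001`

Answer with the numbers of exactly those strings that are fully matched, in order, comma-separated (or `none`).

1. `01` → no match
2 → no match
3. `11112121` → no match
4. `10` → no match
5. `0010120101` → no match
6. `21012221` → no match
7. `2` → no match
8. `10212121` → no match
9. `010210222001` → no match

none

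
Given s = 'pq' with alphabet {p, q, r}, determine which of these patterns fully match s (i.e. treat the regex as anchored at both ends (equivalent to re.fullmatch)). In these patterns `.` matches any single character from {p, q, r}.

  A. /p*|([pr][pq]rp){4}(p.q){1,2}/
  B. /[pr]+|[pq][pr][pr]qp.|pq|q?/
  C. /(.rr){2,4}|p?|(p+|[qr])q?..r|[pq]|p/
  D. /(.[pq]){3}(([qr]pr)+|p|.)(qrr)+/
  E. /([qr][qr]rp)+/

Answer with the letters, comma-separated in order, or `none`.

B

A → no match
B → match
C → no match
D → no match — must end with 'qrr'
E → no match — must end with 'rp'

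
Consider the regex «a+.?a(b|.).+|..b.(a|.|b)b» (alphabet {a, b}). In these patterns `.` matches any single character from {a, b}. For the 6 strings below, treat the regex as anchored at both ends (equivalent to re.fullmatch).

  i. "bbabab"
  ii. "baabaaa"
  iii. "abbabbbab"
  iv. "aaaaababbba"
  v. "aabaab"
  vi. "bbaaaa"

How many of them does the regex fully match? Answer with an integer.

i → no match
ii → no match
iii → no match
iv → match
v → match
vi → no match
Total matched: 2

2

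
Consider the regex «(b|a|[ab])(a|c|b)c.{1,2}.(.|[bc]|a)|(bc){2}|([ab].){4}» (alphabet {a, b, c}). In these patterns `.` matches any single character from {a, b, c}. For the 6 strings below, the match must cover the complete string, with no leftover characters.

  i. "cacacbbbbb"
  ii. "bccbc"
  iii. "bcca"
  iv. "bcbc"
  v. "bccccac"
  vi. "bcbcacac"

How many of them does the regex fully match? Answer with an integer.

3

i → no match
ii → no match
iii → no match
iv → match
v → match
vi → match
Total matched: 3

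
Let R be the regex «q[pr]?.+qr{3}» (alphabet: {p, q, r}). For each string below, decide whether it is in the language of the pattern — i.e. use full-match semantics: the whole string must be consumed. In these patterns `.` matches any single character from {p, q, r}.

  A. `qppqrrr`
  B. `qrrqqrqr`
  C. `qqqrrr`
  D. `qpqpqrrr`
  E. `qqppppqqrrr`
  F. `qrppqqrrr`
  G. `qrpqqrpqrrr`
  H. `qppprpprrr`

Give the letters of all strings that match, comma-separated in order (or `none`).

A. `qppqrrr` → match
B. `qrrqqrqr` → no match
C. `qqqrrr` → match
D. `qpqpqrrr` → match
E. `qqppppqqrrr` → match
F. `qrppqqrrr` → match
G. `qrpqqrpqrrr` → match
H. `qppprpprrr` → no match

A, C, D, E, F, G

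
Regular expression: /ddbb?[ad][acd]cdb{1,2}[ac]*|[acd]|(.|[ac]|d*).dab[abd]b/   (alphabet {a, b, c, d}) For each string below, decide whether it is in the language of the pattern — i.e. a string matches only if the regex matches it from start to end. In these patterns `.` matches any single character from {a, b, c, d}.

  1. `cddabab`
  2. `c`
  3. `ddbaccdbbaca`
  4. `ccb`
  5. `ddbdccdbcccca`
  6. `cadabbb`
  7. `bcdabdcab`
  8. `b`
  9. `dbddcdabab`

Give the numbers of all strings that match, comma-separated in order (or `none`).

1, 2, 3, 5, 6

1 → match
2 → match
3 → match
4 → no match
5 → match
6 → match
7 → no match
8 → no match
9 → no match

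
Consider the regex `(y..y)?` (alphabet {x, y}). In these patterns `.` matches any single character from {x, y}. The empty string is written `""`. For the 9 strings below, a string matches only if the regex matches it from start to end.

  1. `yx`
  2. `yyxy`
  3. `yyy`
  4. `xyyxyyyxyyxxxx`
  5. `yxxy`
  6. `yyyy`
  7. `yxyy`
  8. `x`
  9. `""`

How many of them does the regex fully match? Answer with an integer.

1 → no match
2 → match
3 → no match
4 → no match
5 → match
6 → match
7 → match
8 → no match
9 → match
Total matched: 5

5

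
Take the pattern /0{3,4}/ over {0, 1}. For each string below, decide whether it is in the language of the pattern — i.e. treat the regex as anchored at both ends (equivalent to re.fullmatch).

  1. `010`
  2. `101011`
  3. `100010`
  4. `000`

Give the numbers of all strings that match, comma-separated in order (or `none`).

4

1. `010` → no match
2. `101011` → no match — must start with `0`
3. `100010` → no match — must start with `0`
4. `000` → match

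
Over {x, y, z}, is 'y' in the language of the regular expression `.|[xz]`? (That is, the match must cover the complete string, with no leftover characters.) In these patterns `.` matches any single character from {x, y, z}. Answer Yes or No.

Yes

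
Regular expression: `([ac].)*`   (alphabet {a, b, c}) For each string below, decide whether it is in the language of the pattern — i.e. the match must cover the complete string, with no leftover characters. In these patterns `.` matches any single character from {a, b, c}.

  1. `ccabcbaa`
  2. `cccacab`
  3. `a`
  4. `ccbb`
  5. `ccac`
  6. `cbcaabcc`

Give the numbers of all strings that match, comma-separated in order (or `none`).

1, 5, 6

1 → match
2 → no match
3 → no match
4 → no match
5 → match
6 → match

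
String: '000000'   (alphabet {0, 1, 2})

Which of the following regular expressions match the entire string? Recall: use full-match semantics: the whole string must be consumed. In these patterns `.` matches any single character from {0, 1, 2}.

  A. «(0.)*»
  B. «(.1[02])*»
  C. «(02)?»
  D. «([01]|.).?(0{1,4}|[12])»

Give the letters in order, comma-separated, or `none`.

A → match
B → no match
C → no match
D → match

A, D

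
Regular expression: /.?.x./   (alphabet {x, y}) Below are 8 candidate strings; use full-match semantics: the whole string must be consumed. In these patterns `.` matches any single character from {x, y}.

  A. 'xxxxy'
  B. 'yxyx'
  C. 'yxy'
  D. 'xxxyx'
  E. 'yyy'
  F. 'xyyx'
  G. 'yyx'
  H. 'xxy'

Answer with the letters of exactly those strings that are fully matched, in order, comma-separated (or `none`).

A. 'xxxxy' → no match
B. 'yxyx' → no match
C. 'yxy' → match
D. 'xxxyx' → no match
E. 'yyy' → no match
F. 'xyyx' → no match
G. 'yyx' → no match
H. 'xxy' → match

C, H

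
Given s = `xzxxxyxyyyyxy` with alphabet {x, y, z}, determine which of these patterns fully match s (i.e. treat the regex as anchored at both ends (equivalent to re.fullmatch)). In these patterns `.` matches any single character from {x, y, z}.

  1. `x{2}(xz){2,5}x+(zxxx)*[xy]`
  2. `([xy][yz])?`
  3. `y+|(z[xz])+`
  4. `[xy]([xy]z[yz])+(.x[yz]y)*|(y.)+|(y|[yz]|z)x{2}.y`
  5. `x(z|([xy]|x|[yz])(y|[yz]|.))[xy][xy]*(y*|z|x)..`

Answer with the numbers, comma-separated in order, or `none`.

1 → no match
2 → no match
3 → no match
4 → no match
5 → match

5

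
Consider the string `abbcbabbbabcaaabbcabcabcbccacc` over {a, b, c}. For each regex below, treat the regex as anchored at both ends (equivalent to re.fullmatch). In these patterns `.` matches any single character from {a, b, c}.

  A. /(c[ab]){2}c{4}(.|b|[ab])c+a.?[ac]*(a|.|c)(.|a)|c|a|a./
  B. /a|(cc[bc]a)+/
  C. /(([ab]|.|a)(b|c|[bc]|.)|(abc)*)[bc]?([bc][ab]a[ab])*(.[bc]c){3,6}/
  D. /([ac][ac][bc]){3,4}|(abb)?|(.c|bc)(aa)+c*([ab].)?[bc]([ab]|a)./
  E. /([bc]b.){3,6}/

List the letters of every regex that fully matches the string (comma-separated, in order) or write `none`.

C

A → no match
B → no match — must end with `a`
C → match
D → no match
E → no match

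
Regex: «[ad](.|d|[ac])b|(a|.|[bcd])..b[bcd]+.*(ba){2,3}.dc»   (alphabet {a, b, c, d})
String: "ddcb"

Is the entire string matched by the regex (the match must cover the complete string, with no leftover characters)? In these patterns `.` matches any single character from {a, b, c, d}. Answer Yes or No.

No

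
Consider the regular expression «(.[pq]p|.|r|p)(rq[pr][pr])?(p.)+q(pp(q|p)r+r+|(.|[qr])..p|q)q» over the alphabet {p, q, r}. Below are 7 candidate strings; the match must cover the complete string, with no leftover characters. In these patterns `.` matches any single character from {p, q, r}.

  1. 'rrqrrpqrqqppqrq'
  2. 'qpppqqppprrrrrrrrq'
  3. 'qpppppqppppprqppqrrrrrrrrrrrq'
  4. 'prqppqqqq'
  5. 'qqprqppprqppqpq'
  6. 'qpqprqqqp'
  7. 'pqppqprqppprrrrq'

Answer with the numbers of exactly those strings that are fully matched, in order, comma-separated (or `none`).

2, 3, 5, 7

1 → no match
2 → match
3 → match
4. 'prqppqqqq' → no match
5 → match
6. 'qpqprqqqp' → no match — must end with 'q'
7 → match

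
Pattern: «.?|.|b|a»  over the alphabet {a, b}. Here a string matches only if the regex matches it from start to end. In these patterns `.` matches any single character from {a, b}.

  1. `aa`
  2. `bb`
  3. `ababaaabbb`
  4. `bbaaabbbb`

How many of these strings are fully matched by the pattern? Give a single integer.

1 → no match
2 → no match
3 → no match
4 → no match
Total matched: 0

0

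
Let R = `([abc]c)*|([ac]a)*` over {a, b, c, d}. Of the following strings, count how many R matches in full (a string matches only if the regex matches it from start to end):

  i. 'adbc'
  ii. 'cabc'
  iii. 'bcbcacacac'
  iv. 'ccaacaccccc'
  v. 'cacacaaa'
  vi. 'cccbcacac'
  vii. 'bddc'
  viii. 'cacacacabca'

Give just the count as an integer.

i. 'adbc' → no match
ii. 'cabc' → no match
iii. 'bcbcacacac' → match
iv. 'ccaacaccccc' → no match
v. 'cacacaaa' → match
vi. 'cccbcacac' → no match
vii. 'bddc' → no match
viii. 'cacacacabca' → no match
Total matched: 2

2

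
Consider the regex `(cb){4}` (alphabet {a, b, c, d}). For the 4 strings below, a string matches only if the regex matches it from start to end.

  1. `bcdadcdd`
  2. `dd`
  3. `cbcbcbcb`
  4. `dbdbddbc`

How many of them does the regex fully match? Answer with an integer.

1

1 → no match — must start with `cb`
2 → no match — must start with `cb`
3 → match
4 → no match — must start with `cb`
Total matched: 1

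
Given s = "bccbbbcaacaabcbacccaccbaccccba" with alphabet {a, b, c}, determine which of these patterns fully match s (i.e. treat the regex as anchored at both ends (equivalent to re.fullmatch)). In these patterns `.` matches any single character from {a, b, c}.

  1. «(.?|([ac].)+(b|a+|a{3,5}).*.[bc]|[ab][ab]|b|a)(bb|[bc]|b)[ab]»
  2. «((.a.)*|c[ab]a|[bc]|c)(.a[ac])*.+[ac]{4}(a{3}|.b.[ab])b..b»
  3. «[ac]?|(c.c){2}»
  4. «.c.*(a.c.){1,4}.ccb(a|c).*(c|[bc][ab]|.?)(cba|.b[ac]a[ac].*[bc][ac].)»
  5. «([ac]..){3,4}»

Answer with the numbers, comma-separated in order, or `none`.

4

1 → no match
2 → no match — must end with "b"
3 → no match
4 → match
5 → no match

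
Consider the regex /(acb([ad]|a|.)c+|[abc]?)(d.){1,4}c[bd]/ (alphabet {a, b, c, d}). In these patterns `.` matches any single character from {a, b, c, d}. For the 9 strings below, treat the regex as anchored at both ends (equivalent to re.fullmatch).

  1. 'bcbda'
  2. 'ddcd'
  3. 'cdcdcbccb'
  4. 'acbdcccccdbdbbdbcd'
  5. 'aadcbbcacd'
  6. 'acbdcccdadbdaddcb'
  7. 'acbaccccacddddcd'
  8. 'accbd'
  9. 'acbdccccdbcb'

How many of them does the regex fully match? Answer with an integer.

1 → no match
2 → match
3 → no match
4 → no match
5 → no match
6 → match
7 → no match
8 → no match
9 → match
Total matched: 3

3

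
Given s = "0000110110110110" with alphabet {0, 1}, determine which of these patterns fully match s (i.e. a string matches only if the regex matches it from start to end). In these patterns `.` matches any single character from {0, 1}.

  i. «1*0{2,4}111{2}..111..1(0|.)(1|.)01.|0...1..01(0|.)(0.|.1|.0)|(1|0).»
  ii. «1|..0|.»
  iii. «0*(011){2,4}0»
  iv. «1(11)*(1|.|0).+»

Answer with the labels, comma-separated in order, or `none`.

i → no match
ii → no match
iii → match
iv → no match — must start with "1"

iii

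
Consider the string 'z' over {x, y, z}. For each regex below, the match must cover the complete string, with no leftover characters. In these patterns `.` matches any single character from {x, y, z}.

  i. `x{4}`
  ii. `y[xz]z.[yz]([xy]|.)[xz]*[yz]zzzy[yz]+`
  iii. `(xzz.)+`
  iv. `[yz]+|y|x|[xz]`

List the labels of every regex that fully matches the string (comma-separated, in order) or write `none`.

iv

i → no match — must start with 'x'
ii → no match — must start with 'y'
iii → no match — must start with 'xzz'
iv → match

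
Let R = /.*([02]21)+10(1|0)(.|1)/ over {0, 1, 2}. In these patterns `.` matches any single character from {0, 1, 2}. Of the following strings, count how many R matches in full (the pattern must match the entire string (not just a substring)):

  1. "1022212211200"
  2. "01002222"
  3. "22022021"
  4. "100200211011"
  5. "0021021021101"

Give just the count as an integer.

1 → no match
2 → no match
3 → no match
4 → match
5 → no match
Total matched: 1

1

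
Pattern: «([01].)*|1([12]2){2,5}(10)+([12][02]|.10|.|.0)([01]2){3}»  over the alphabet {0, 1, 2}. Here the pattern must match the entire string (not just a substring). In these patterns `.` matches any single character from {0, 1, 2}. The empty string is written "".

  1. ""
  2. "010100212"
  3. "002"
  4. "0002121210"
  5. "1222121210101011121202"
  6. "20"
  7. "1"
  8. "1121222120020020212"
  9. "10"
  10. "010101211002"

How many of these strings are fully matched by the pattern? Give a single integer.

1 → match
2 → no match
3 → no match
4 → match
5 → no match
6 → no match
7 → no match
8 → no match
9 → match
10 → no match
Total matched: 3

3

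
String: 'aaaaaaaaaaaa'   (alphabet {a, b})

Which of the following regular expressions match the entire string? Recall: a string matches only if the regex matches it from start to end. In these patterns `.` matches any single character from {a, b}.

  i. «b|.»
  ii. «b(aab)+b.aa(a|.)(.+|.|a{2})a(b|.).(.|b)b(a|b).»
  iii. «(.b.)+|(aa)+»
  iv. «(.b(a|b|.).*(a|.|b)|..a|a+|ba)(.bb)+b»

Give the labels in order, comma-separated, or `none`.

i → no match
ii → no match — must start with 'baab'
iii → match
iv → no match — must end with 'bbb'

iii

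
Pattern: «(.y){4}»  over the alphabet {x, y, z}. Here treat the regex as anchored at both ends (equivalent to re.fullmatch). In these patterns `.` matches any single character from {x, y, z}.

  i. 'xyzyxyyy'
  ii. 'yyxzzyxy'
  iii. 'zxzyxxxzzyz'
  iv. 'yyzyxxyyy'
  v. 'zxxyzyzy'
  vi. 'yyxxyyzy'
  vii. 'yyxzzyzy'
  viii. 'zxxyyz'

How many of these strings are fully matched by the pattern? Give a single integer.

i → match
ii → no match
iii → no match — must end with 'y'
iv → no match
v → no match
vi → no match
vii → no match
viii → no match — must end with 'y'
Total matched: 1

1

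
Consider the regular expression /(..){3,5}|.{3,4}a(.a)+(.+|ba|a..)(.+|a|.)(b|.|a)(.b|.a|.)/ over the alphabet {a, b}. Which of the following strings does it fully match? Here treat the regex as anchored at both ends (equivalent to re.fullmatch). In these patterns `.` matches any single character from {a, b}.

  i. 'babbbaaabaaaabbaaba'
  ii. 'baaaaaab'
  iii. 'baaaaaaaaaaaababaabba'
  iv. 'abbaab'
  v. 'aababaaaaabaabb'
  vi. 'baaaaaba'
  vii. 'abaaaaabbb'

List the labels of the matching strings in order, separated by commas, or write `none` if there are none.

ii, iii, iv, v, vi, vii

i → no match
ii → match
iii → match
iv → match
v → match
vi → match
vii → match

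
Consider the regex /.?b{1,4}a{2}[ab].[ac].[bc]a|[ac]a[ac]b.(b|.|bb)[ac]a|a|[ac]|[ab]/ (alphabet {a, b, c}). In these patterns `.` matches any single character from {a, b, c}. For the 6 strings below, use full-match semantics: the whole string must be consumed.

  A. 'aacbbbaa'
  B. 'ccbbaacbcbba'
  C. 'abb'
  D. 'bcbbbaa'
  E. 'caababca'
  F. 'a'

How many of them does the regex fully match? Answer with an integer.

A → match
B → no match
C → no match
D → no match
E → match
F → match
Total matched: 3

3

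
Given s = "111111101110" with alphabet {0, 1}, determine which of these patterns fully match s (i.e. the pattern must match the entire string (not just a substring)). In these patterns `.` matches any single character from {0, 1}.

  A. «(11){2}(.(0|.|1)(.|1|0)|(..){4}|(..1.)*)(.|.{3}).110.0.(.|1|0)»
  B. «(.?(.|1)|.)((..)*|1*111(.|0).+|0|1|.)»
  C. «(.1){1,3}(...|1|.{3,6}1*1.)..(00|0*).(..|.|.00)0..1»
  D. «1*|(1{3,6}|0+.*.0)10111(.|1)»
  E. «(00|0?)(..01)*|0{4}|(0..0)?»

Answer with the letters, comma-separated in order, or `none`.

A → no match
B → match
C → no match — must end with "1"
D → match
E → no match

B, D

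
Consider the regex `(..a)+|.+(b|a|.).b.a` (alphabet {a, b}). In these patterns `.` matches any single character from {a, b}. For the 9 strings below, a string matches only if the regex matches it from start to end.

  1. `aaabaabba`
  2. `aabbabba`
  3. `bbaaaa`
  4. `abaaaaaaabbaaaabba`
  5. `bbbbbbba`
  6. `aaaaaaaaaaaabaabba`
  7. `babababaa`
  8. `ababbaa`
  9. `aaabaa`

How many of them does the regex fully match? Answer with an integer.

9

1 → match
2 → match
3 → match
4 → match
5 → match
6 → match
7 → match
8 → match
9 → match
Total matched: 9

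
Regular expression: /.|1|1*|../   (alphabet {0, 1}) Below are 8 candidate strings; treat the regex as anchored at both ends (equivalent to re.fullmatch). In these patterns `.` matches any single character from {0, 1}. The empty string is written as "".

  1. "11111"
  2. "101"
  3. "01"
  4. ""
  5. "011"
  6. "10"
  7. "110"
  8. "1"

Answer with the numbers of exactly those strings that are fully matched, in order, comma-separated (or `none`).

1. "11111" → match
2. "101" → no match
3. "01" → match
4. "" → match
5. "011" → no match
6. "10" → match
7. "110" → no match
8. "1" → match

1, 3, 4, 6, 8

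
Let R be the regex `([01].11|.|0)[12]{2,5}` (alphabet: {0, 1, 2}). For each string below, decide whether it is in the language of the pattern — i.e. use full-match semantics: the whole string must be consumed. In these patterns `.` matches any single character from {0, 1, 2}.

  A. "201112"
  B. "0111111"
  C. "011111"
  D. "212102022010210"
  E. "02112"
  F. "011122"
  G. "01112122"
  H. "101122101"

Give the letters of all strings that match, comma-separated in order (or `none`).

B, C, E, F, G

A → no match
B → match
C → match
D → no match
E → match
F → match
G → match
H → no match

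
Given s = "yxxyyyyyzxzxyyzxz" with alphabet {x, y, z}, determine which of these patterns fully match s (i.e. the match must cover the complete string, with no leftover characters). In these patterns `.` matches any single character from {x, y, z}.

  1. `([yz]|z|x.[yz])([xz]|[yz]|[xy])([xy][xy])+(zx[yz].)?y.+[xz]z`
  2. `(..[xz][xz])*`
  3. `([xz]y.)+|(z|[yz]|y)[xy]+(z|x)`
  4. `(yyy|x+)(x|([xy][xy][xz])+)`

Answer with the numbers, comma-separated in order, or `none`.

1

1 → match
2 → no match
3 → no match
4 → no match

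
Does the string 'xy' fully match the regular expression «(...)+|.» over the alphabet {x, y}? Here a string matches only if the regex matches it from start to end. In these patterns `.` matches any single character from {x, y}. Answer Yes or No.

No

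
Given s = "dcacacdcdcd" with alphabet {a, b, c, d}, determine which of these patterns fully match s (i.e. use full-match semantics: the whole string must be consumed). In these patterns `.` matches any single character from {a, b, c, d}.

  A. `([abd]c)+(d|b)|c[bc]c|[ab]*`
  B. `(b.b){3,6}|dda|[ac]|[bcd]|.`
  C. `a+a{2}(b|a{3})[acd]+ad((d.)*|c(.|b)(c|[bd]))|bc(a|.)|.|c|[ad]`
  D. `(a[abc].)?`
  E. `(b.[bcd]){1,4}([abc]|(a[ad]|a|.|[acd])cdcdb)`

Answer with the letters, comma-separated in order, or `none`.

A

A → match
B → no match
C → no match
D → no match
E → no match — must start with "b"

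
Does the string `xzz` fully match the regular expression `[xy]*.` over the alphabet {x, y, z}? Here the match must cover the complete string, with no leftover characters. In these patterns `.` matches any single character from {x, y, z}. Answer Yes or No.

No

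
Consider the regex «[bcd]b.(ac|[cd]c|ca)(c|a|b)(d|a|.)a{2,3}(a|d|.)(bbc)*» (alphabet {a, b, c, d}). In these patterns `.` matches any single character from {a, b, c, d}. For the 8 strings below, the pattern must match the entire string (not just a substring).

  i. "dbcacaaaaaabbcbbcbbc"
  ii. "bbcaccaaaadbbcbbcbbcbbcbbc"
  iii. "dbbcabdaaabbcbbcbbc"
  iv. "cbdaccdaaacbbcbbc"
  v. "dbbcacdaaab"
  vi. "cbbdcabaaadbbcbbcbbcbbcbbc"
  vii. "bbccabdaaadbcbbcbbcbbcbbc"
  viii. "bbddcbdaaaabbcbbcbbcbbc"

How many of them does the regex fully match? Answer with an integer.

i → match
ii → match
iii → match
iv → match
v → match
vi → match
vii → no match
viii → match
Total matched: 7

7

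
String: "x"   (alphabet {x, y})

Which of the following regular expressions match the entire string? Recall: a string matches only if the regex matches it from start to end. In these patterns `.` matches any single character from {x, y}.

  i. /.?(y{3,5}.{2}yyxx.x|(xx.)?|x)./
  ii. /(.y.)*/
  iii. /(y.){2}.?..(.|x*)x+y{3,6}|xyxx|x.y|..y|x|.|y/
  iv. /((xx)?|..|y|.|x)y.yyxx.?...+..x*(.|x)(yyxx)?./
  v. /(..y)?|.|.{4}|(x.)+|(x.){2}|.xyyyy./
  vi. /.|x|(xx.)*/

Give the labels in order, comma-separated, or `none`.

i → match
ii → no match
iii → match
iv → no match
v → match
vi → match

i, iii, v, vi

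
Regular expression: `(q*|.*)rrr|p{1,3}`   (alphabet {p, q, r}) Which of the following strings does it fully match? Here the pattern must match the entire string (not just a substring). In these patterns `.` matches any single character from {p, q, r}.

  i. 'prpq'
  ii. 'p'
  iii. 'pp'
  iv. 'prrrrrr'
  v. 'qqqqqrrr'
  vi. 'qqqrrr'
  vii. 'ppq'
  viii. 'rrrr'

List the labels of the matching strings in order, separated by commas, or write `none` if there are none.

i. 'prpq' → no match
ii. 'p' → match
iii. 'pp' → match
iv. 'prrrrrr' → match
v. 'qqqqqrrr' → match
vi. 'qqqrrr' → match
vii. 'ppq' → no match
viii. 'rrrr' → match

ii, iii, iv, v, vi, viii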